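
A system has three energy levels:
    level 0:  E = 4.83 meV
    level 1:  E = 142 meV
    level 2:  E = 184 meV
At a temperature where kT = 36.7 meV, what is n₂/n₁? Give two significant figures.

n₂/n₁ = exp[−(E₂−E₁)/kT] = exp(−(42 meV)/(36.7 meV)) = exp(-1.144) = 0.32.

0.32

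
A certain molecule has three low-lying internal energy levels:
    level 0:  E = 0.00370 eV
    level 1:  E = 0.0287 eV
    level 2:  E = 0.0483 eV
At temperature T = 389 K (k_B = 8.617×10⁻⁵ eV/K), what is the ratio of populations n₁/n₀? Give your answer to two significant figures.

k_BT = 8.617×10⁻⁵ × 389 K = 0.03352 eV.
n₁/n₀ = exp[−(E₁−E₀)/kT] = exp(−(0.02500 eV)/(0.03352 eV)) = exp(-0.7458) = 0.47.

0.47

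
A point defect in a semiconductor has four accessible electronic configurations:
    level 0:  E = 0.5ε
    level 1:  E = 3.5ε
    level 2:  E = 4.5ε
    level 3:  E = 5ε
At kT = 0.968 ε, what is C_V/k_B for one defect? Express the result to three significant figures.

0.799

Eᵢ/kT = 0.51653, 3.6157, 4.6488, 5.1653.
Z = Σ e^(−Eᵢ/kT) = e^(−0.51653) + e^(−3.6157) + e^(−4.6488) + e^(−5.1653) = 0.59659 + 0.026898 + 0.0095731 + 0.0057113 = 0.63877.
⟨E⟩ = 0.72651 ε, ⟨E²⟩ = 1.2763 ε².
C_V/k_B = (⟨E²⟩ − ⟨E⟩²)/(kT)² = (1.2763 − 0.52782)/0.93702 = 0.799.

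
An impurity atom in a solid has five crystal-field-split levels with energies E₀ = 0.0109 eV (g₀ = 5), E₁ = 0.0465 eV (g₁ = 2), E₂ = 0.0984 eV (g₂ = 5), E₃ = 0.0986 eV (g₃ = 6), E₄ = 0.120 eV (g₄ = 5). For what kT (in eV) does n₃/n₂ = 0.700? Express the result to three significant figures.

n₃/n₂ = (g₃/g₂) exp[−(E₃−E₂)/kT] = 0.700.
⇒ (E₃−E₂)/kT = ln((6/5)/0.700) = ln(1.7143) = 0.53900.
kT = 0.0002 eV / 0.53900 = 0.000371 eV.

0.000371 eV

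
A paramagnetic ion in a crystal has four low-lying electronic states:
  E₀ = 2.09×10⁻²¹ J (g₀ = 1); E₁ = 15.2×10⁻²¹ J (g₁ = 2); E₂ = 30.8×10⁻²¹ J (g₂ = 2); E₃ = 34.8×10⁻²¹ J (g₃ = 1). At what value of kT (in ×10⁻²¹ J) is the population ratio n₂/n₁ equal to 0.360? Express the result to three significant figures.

n₂/n₁ = (g₂/g₁) exp[−(E₂−E₁)/kT] = 0.360.
⇒ (E₂−E₁)/kT = ln((2/2)/0.360) = ln(2.7778) = 1.0217.
kT = 15.6 ×10⁻²¹ J / 1.0217 = 15.3 ×10⁻²¹ J.

15.3 ×10⁻²¹ J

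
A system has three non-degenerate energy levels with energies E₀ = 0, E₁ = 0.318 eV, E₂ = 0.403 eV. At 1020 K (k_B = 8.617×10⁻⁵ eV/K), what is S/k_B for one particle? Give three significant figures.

0.175

k_BT = 8.617×10⁻⁵ × 1020 K = 0.087893 eV.
Eᵢ/kT = 0, 3.6180, 4.5851.
Z = Σ e^(−Eᵢ/kT) = e^(−0) + e^(−3.6180) + e^(−4.5851) = 1.0000 + 0.026836 + 0.010203 = 1.0370.
⟨E⟩ = Σ EᵢPᵢ = 0.012194 eV.
S/k_B = ln Z + ⟨E⟩/kT = ln(1.0370) + 0.012194/0.087893 = 0.036332 + 0.13874 = 0.175.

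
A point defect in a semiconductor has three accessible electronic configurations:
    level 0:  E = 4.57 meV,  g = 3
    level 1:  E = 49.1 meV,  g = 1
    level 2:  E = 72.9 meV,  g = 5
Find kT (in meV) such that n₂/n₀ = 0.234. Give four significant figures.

n₂/n₀ = (g₂/g₀) exp[−(E₂−E₀)/kT] = 0.234.
⇒ (E₂−E₀)/kT = ln((5/3)/0.234) = ln(7.12251) = 1.96326.
kT = 68.33 meV / 1.96326 = 34.80 meV.

34.80 meV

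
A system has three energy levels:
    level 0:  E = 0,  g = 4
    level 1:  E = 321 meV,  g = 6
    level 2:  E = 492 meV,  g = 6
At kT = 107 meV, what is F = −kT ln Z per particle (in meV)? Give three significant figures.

Eᵢ/kT = 0, 3.0000, 4.5981.
Z = Σ gᵢe^(−Eᵢ/kT) = 4·e^(−0) + 6·e^(−3.0000) + 6·e^(−4.5981) = 4.0000 + 0.29872 + 0.060426 = 4.3591.
F = −kT ln Z = −107 × ln(4.3591) = −107 × 1.4723 = -158 meV.

-158 meV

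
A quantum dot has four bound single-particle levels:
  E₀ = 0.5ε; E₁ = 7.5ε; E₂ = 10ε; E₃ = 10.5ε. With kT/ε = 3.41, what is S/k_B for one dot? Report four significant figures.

0.6936

Eᵢ/kT = 0.146628, 2.19941, 2.93255, 3.07918.
Z = Σ e^(−Eᵢ/kT) = e^(−0.146628) + e^(−2.19941) + e^(−2.93255) + e^(−3.07918) = 0.863615 + 0.110869 + 0.0532610 + 0.0459970 = 1.07374.
⟨E⟩ = Σ EᵢPᵢ = 2.12240 ε.
S/k_B = ln Z + ⟨E⟩/kT = ln(1.07374) + 2.12240/3.41 = 0.0711479 + 0.622405 = 0.6936.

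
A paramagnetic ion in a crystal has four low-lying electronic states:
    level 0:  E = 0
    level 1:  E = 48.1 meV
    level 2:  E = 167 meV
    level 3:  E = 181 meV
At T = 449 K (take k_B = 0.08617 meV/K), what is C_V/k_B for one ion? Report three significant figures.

0.562

k_BT = 0.08617 × 449 K = 38.690 meV.
Eᵢ/kT = 0, 1.2432, 4.3164, 4.6782.
Z = Σ e^(−Eᵢ/kT) = e^(−0) + e^(−1.2432) + e^(−4.3164) + e^(−4.6782) = 1.0000 + 0.28846 + 0.013348 + 0.0092957 = 1.3111.
⟨E⟩ = 13.566 meV, ⟨E²⟩ = 1025.2 meV².
C_V/k_B = (⟨E²⟩ − ⟨E⟩²)/(kT)² = (1025.2 − 184.04)/1496.9 = 0.562.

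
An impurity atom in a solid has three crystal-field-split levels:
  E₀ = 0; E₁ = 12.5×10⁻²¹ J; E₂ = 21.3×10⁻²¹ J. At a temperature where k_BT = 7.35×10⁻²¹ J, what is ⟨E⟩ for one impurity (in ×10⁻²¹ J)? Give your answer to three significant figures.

2.79 ×10⁻²¹ J

Eᵢ/kT = 0, 1.7007, 2.8980.
Z = Σ e^(−Eᵢ/kT) = e^(−0) + e^(−1.7007) + e^(−2.8980) = 1.0000 + 0.18256 + 0.055133 = 1.2377.
⟨E⟩ = Σ Eᵢ e^(−Eᵢ/kT) / Z = (0·1.0000 + 12.5·0.18256 + 21.3·0.055133) / 1.2377 = 2.79 ×10⁻²¹ J.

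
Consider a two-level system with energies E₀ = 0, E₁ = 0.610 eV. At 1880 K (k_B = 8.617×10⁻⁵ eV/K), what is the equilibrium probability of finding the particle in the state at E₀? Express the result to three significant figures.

k_BT = 8.617×10⁻⁵ × 1880 K = 0.16200 eV.
Eᵢ/kT = 0, 3.7654.
Z = Σ e^(−Eᵢ/kT) = e^(−0) + e^(−3.7654) = 1.0000 + 0.023158 = 1.0232.
P₀ = e^(−E₀/kT) / Z = 1.0000/1.0232 = 0.977.

0.977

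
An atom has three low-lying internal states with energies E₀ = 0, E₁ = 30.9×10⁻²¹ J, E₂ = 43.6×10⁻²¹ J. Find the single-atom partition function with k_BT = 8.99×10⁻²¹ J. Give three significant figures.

Eᵢ/kT = 0, 3.4372, 4.8498.
Z = Σ e^(−Eᵢ/kT) = e^(−0) + e^(−3.4372) + e^(−4.8498) = 1.0000 + 0.032155 + 0.0078299 = 1.0400.

Z = 1.04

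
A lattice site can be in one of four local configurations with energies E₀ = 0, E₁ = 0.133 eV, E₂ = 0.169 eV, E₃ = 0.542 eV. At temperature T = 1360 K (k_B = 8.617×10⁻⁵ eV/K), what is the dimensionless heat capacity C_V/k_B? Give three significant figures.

k_BT = 8.617×10⁻⁵ × 1360 K = 0.11719 eV.
Eᵢ/kT = 0, 1.1349, 1.4421, 4.6250.
Z = Σ e^(−Eᵢ/kT) = e^(−0) + e^(−1.1349) + e^(−1.4421) + e^(−4.6250) = 1.0000 + 0.32145 + 0.23643 + 0.0098037 = 1.5677.
⟨E⟩ = 0.056148 eV, ⟨E²⟩ = 0.0097715 eV².
C_V/k_B = (⟨E²⟩ − ⟨E⟩²)/(kT)² = (0.0097715 − 0.0031526)/0.013733 = 0.482.

0.482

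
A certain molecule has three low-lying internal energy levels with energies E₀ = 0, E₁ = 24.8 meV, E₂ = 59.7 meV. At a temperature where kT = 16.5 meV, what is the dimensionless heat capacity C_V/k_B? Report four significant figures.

0.5642

Eᵢ/kT = 0, 1.50303, 3.61818.
Z = Σ e^(−Eᵢ/kT) = e^(−0) + e^(−1.50303) + e^(−3.61818) = 1.00000 + 0.222455 + 0.0268315 = 1.24929.
⟨E⟩ = 5.69822 meV, ⟨E²⟩ = 186.065 meV².
C_V/k_B = (⟨E²⟩ − ⟨E⟩²)/(kT)² = (186.065 − 32.4697)/272.250 = 0.5642.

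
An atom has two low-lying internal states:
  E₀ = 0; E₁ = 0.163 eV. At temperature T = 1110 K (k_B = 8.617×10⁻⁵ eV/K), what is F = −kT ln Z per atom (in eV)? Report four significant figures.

k_BT = 8.617×10⁻⁵ × 1110 K = 0.0956487 eV.
Eᵢ/kT = 0, 1.70415.
Z = Σ e^(−Eᵢ/kT) = e^(−0) + e^(−1.70415) = 1.00000 + 0.181927 = 1.18193.
F = −kT ln Z = −0.0956487 × ln(1.18193) = −0.0956487 × 0.167149 = -0.01599 eV.

-0.01599 eV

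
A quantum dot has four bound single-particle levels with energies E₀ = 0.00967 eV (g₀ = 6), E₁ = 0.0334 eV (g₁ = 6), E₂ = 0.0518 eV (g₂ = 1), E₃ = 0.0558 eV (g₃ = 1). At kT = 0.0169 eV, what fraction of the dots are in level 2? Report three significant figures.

0.0108

Eᵢ/kT = 0.57219, 1.9763, 3.0651, 3.3018.
Z = Σ gᵢe^(−Eᵢ/kT) = 6·e^(−0.57219) + 6·e^(−1.9763) + 1·e^(−3.0651) + 1·e^(−3.3018) = 3.3857 + 0.83149 + 0.046649 + 0.036817 = 4.3007.
P₂ = g₂ e^(−E₂/kT) / Z = 0.046649/4.3007 = 0.0108.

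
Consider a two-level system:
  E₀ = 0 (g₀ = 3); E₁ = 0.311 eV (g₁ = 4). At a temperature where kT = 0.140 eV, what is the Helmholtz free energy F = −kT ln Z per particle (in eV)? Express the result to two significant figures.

-0.17 eV

Eᵢ/kT = 0, 2.221.
Z = Σ gᵢe^(−Eᵢ/kT) = 3·e^(−0) + 4·e^(−2.221) = 3.000 + 0.4340 = 3.434.
F = −kT ln Z = −0.140 × ln(3.434) = −0.140 × 1.234 = -0.17 eV.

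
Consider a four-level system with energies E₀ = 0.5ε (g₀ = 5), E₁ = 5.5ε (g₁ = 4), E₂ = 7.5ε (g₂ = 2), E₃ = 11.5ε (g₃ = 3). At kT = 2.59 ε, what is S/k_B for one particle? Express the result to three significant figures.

2.04

Eᵢ/kT = 0.19305, 2.1236, 2.8958, 4.4402.
Z = Σ gᵢe^(−Eᵢ/kT) = 5·e^(−0.19305) + 4·e^(−2.1236) + 2·e^(−2.8958) + 3·e^(−4.4402) = 4.1222 + 0.47840 + 0.11051 + 0.035381 = 4.7465.
⟨E⟩ = Σ EᵢPᵢ = 1.2489 ε.
S/k_B = ln Z + ⟨E⟩/kT = ln(4.7465) + 1.2489/2.59 = 1.5574 + 0.48220 = 2.04.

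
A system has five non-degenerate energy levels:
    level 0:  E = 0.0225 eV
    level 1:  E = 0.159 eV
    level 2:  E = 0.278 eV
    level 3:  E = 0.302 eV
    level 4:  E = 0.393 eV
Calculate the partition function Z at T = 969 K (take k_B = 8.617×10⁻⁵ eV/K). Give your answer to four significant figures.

k_BT = 8.617×10⁻⁵ × 969 K = 0.0834987 eV.
Eᵢ/kT = 0.269465, 1.90422, 3.32939, 3.61682, 4.70666.
Z = Σ e^(−Eᵢ/kT) = e^(−0.269465) + e^(−1.90422) + e^(−3.32939) + e^(−3.61682) + e^(−4.70666) = 0.763788 + 0.148939 + 0.0358149 + 0.0268680 + 0.00903490 = 0.984445.

Z = 0.9844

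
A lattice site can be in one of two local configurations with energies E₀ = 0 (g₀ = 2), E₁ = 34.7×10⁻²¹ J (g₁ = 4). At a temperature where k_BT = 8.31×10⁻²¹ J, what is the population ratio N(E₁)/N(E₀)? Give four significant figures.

0.03073

n₁/n₀ = (g₁/g₀) exp[−(E₁−E₀)/kT] = (4/2) × exp(−(34.7 ×10⁻²¹ J)/(8.31 ×10⁻²¹ J)) = (4/2) × exp(-4.17569) = 0.03073.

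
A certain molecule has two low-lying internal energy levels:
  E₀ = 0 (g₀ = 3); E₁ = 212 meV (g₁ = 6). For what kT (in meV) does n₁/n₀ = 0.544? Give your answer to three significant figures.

163 meV

n₁/n₀ = (g₁/g₀) exp[−(E₁−E₀)/kT] = 0.544.
⇒ (E₁−E₀)/kT = ln((6/3)/0.544) = ln(3.6765) = 1.3020.
kT = 212 meV / 1.3020 = 163 meV.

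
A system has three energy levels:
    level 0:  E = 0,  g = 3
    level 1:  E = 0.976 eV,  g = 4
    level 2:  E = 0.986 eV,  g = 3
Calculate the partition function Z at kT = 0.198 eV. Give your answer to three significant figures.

Z = 3.05

Eᵢ/kT = 0, 4.9293, 4.9798.
Z = Σ gᵢe^(−Eᵢ/kT) = 3·e^(−0) + 4·e^(−4.9293) + 3·e^(−4.9798) = 3.0000 + 0.028926 + 0.020626 = 3.0496.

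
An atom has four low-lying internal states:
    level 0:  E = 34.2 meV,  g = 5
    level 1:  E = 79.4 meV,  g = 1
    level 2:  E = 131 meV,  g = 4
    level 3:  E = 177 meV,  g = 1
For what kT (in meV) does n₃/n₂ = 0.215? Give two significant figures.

n₃/n₂ = (g₃/g₂) exp[−(E₃−E₂)/kT] = 0.215.
⇒ (E₃−E₂)/kT = ln((1/4)/0.215) = ln(1.163) = 0.1510.
kT = 46 meV / 0.1510 = 300 meV.

300 meV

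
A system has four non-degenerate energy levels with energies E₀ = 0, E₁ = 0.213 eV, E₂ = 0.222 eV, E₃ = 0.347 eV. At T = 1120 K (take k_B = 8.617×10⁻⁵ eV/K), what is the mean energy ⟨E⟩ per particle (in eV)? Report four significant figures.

0.04461 eV

k_BT = 8.617×10⁻⁵ × 1120 K = 0.0965104 eV.
Eᵢ/kT = 0, 2.20702, 2.30027, 3.59547.
Z = Σ e^(−Eᵢ/kT) = e^(−0) + e^(−2.20702) + e^(−2.30027) + e^(−3.59547) = 1.00000 + 0.110028 + 0.100232 + 0.0274478 = 1.23771.
⟨E⟩ = Σ Eᵢ e^(−Eᵢ/kT) / Z = (0·1.00000 + 0.213·0.110028 + 0.222·0.100232 + 0.347·0.0274478) / 1.23771 = 0.04461 eV.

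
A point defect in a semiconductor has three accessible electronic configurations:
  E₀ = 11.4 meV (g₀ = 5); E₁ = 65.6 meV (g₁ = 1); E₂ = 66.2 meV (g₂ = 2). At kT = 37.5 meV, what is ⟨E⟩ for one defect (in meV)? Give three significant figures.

18.1 meV

Eᵢ/kT = 0.30400, 1.7493, 1.7653.
Z = Σ gᵢe^(−Eᵢ/kT) = 5·e^(−0.30400) + 1·e^(−1.7493) + 2·e^(−1.7653) = 3.6893 + 0.17390 + 0.34227 = 4.2055.
⟨E⟩ = Σ Eᵢ gᵢe^(−Eᵢ/kT) / Z = (11.4·3.6893 + 65.6·0.17390 + 66.2·0.34227) / 4.2055 = 18.1 meV.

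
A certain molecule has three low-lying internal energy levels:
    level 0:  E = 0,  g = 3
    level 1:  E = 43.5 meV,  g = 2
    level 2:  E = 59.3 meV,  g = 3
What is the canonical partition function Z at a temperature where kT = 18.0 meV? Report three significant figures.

Eᵢ/kT = 0, 2.4167, 3.2944.
Z = Σ gᵢe^(−Eᵢ/kT) = 3·e^(−0) + 2·e^(−2.4167) + 3·e^(−3.2944) = 3.0000 + 0.17843 + 0.11127 = 3.2897.

Z = 3.29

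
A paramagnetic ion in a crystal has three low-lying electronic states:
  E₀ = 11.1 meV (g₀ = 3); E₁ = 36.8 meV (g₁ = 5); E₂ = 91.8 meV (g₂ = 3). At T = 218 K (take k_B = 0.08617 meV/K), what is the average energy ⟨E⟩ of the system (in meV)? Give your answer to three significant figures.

19.4 meV

k_BT = 0.08617 × 218 K = 18.785 meV.
Eᵢ/kT = 0.59090, 1.9590, 4.8869.
Z = Σ gᵢe^(−Eᵢ/kT) = 3·e^(−0.59090) + 5·e^(−1.9590) + 3·e^(−4.8869) = 1.6615 + 0.70500 + 0.022634 = 2.3891.
⟨E⟩ = Σ Eᵢ gᵢe^(−Eᵢ/kT) / Z = (11.1·1.6615 + 36.8·0.70500 + 91.8·0.022634) / 2.3891 = 19.4 meV.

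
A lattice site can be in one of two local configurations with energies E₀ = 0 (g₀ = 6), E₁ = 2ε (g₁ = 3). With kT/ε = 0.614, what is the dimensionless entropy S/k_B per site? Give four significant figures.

1.872

Eᵢ/kT = 0, 3.25733.
Z = Σ gᵢe^(−Eᵢ/kT) = 6·e^(−0) + 3·e^(−3.25733) = 6.00000 + 0.115473 = 6.11547.
⟨E⟩ = Σ EᵢPᵢ = 0.0377642 ε.
S/k_B = ln Z + ⟨E⟩/kT = ln(6.11547) + 0.0377642/0.614 = 1.81082 + 0.0615052 = 1.872.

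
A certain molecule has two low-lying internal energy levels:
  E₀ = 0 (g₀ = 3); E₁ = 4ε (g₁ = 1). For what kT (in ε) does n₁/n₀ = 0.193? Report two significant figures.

n₁/n₀ = (g₁/g₀) exp[−(E₁−E₀)/kT] = 0.193.
⇒ (E₁−E₀)/kT = ln((1/3)/0.193) = ln(1.727) = 0.5464.
kT = 4ε / 0.5464 = 7.3 ε.

7.3 ε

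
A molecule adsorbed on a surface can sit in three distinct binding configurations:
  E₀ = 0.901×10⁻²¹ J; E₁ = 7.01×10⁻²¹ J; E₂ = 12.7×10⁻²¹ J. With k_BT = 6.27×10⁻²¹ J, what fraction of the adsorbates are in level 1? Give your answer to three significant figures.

0.247

Eᵢ/kT = 0.14370, 1.1180, 2.0255.
Z = Σ e^(−Eᵢ/kT) = e^(−0.14370) + e^(−1.1180) + e^(−2.0255) = 0.86615 + 0.32693 + 0.13193 = 1.3250.
P₁ = e^(−E₁/kT) / Z = 0.32693/1.3250 = 0.247.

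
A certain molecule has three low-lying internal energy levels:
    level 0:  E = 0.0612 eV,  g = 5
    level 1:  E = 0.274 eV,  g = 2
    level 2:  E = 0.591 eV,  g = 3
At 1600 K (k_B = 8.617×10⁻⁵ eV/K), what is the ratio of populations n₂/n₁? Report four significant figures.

k_BT = 8.617×10⁻⁵ × 1600 K = 0.137872 eV.
n₂/n₁ = (g₂/g₁) exp[−(E₂−E₁)/kT] = (3/2) × exp(−(0.317 eV)/(0.137872 eV)) = (3/2) × exp(-2.29923) = 0.1505.

0.1505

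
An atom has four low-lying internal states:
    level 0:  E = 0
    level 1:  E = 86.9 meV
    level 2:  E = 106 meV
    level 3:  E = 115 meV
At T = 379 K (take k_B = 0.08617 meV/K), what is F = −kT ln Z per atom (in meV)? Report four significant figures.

-4.233 meV

k_BT = 0.08617 × 379 K = 32.6584 meV.
Eᵢ/kT = 0, 2.66088, 3.24572, 3.52130.
Z = Σ e^(−Eᵢ/kT) = e^(−0) + e^(−2.66088) + e^(−3.24572) + e^(−3.52130) = 1.00000 + 0.0698867 + 0.0389405 + 0.0295610 = 1.13839.
F = −kT ln Z = −32.6584 × ln(1.13839) = −32.6584 × 0.129615 = -4.233 meV.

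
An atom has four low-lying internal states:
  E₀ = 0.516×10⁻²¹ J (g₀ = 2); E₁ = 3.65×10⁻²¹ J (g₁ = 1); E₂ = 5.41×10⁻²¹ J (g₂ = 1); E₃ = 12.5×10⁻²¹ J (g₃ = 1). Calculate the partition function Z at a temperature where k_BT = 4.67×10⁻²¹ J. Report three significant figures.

Z = 2.63

Eᵢ/kT = 0.11049, 0.78158, 1.1585, 2.6767.
Z = Σ gᵢe^(−Eᵢ/kT) = 2·e^(−0.11049) + 1·e^(−0.78158) + 1·e^(−1.1585) + 1·e^(−2.6767) = 1.7908 + 0.45768 + 0.31396 + 0.068790 = 2.6312.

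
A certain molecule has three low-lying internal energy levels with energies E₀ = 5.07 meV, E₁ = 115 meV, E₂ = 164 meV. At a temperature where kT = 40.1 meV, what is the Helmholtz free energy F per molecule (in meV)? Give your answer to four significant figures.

1.855 meV

Eᵢ/kT = 0.126434, 2.86783, 4.08978.
Z = Σ e^(−Eᵢ/kT) = e^(−0.126434) + e^(−2.86783) + e^(−4.08978) = 0.881232 + 0.0568221 + 0.0167429 = 0.954797.
F = −kT ln Z = −40.1 × ln(0.954797) = −40.1 × -0.0462565 = 1.855 meV.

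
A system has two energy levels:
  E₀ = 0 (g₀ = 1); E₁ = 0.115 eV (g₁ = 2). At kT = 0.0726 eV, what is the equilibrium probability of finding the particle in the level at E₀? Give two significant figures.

0.71

Eᵢ/kT = 0, 1.584.
Z = Σ gᵢe^(−Eᵢ/kT) = 1·e^(−0) + 2·e^(−1.584) = 1.000 + 0.4103 = 1.410.
P₀ = g₀ e^(−E₀/kT) / Z = 1.000/1.410 = 0.71.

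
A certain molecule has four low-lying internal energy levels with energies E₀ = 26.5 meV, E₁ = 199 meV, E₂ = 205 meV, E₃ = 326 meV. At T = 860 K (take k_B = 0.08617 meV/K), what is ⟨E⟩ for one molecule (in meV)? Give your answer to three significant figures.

k_BT = 0.08617 × 860 K = 74.106 meV.
Eᵢ/kT = 0.35760, 2.6853, 2.7663, 4.3991.
Z = Σ e^(−Eᵢ/kT) = e^(−0.35760) + e^(−2.6853) + e^(−2.7663) + e^(−4.3991) = 0.69935 + 0.068201 + 0.062894 + 0.012288 = 0.84273.
⟨E⟩ = Σ Eᵢ e^(−Eᵢ/kT) / Z = (26.5·0.69935 + 199·0.068201 + 205·0.062894 + 326·0.012288) / 0.84273 = 58.1 meV.

58.1 meV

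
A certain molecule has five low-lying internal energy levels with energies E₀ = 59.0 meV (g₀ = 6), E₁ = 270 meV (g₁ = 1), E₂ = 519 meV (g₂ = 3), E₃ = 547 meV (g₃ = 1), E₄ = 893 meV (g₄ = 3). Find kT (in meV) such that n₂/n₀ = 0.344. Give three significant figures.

1230 meV

n₂/n₀ = (g₂/g₀) exp[−(E₂−E₀)/kT] = 0.344.
⇒ (E₂−E₀)/kT = ln((3/6)/0.344) = ln(1.4535) = 0.37397.
kT = 460.0 meV / 0.37397 = 1230 meV.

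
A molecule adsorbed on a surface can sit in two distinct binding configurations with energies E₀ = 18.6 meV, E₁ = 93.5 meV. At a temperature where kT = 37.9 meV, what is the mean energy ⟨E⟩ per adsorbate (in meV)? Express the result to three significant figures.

Eᵢ/kT = 0.49077, 2.4670.
Z = Σ e^(−Eᵢ/kT) = e^(−0.49077) + e^(−2.4670) = 0.61215 + 0.084839 = 0.69699.
⟨E⟩ = Σ Eᵢ e^(−Eᵢ/kT) / Z = (18.6·0.61215 + 93.5·0.084839) / 0.69699 = 27.7 meV.

27.7 meV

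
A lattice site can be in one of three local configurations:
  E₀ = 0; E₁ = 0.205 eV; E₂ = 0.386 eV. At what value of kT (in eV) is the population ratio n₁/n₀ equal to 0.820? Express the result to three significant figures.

n₁/n₀ = exp[−(E₁−E₀)/kT] = 0.820.
⇒ (E₁−E₀)/kT = ln(1/0.820) = ln(1.2195) = 0.19844.
kT = 0.205 eV / 0.19844 = 1.03 eV.

1.03 eV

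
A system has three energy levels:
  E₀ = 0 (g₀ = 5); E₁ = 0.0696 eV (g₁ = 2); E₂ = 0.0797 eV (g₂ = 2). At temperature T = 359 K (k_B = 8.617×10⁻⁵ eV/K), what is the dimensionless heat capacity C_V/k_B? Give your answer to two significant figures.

k_BT = 8.617×10⁻⁵ × 359 K = 0.03094 eV.
Eᵢ/kT = 0, 2.250, 2.576.
Z = Σ gᵢe^(−Eᵢ/kT) = 5·e^(−0) + 2·e^(−2.250) + 2·e^(−2.576) = 5.000 + 0.2108 + 0.1522 = 5.363.
⟨E⟩ = 0.004998 eV, ⟨E²⟩ = 0.0003707 eV².
C_V/k_B = (⟨E²⟩ − ⟨E⟩²)/(kT)² = (0.0003707 − 0.00002498)/0.0009573 = 0.36.

0.36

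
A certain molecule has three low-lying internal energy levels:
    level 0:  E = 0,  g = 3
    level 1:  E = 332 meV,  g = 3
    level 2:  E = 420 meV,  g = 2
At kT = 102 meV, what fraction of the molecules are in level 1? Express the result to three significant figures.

0.0368

Eᵢ/kT = 0, 3.2549, 4.1176.
Z = Σ gᵢe^(−Eᵢ/kT) = 3·e^(−0) + 3·e^(−3.2549) + 2·e^(−4.1176) = 3.0000 + 0.11575 + 0.032567 = 3.1483.
P₁ = g₁ e^(−E₁/kT) / Z = 0.11575/3.1483 = 0.0368.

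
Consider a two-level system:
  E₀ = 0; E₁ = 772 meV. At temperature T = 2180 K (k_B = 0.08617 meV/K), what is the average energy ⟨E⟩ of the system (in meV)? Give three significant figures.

12.5 meV

k_BT = 0.08617 × 2180 K = 187.85 meV.
Eᵢ/kT = 0, 4.1097.
Z = Σ e^(−Eᵢ/kT) = e^(−0) + e^(−4.1097) = 1.0000 + 0.016413 = 1.0164.
⟨E⟩ = Σ Eᵢ e^(−Eᵢ/kT) / Z = (0·1.0000 + 772·0.016413) / 1.0164 = 12.5 meV.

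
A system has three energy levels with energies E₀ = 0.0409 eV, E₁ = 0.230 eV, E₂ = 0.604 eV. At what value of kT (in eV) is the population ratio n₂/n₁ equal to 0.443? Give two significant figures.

0.46 eV

n₂/n₁ = exp[−(E₂−E₁)/kT] = 0.443.
⇒ (E₂−E₁)/kT = ln(1/0.443) = ln(2.257) = 0.8140.
kT = 0.374 eV / 0.8140 = 0.46 eV.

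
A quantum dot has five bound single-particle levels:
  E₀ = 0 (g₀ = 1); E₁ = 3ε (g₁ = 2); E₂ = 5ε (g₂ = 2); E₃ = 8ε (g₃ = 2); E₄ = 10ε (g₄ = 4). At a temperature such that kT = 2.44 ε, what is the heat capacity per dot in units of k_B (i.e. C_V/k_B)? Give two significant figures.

1.2

Eᵢ/kT = 0, 1.230, 2.049, 3.279, 4.098.
Z = Σ gᵢe^(−Eᵢ/kT) = 1·e^(−0) + 2·e^(−1.230) + 2·e^(−2.049) + 2·e^(−3.279) + 4·e^(−4.098) = 1.000 + 0.5846 + 0.2577 + 0.07533 + 0.06642 = 1.984.
⟨E⟩ = 2.172 ε, ⟨E²⟩ = 11.68 ε².
C_V/k_B = (⟨E²⟩ − ⟨E⟩²)/(kT)² = (11.68 − 4.718)/5.954 = 1.2.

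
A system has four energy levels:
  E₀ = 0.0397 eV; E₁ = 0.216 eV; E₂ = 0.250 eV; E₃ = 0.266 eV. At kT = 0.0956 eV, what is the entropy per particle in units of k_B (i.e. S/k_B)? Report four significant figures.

Eᵢ/kT = 0.415272, 2.25941, 2.61506, 2.78243.
Z = Σ e^(−Eᵢ/kT) = e^(−0.415272) + e^(−2.25941) + e^(−2.61506) + e^(−2.78243) = 0.660161 + 0.104412 + 0.0731634 + 0.0618879 = 0.899624.
⟨E⟩ = Σ EᵢPᵢ = 0.0928326 eV.
S/k_B = ln Z + ⟨E⟩/kT = ln(0.899624) + 0.0928326/0.0956 = -0.105778 + 0.971052 = 0.8653.

0.8653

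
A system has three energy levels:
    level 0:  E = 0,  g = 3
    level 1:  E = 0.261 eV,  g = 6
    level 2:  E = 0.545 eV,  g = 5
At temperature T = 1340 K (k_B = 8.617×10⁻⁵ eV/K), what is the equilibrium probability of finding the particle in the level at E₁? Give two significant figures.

k_BT = 8.617×10⁻⁵ × 1340 K = 0.1155 eV.
Eᵢ/kT = 0, 2.260, 4.719.
Z = Σ gᵢe^(−Eᵢ/kT) = 3·e^(−0) + 6·e^(−2.260) + 5·e^(−4.719) = 3.000 + 0.6261 + 0.04462 = 3.671.
P₁ = g₁ e^(−E₁/kT) / Z = 0.6261/3.671 = 0.17.

0.17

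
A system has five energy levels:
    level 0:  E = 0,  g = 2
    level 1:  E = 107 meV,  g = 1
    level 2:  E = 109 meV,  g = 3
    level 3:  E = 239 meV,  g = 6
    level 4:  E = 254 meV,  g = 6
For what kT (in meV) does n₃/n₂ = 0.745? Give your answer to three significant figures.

n₃/n₂ = (g₃/g₂) exp[−(E₃−E₂)/kT] = 0.745.
⇒ (E₃−E₂)/kT = ln((6/3)/0.745) = ln(2.6846) = 0.98753.
kT = 130 meV / 0.98753 = 132 meV.

132 meV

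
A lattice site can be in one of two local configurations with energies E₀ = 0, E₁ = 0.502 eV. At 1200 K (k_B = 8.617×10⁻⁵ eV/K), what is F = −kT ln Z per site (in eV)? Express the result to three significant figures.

-0.000803 eV

k_BT = 8.617×10⁻⁵ × 1200 K = 0.10340 eV.
Eᵢ/kT = 0, 4.8549.
Z = Σ e^(−Eᵢ/kT) = e^(−0) + e^(−4.8549) = 1.0000 + 0.0077901 = 1.0078.
F = −kT ln Z = −0.10340 × ln(1.0078) = −0.10340 × 0.0077697 = -0.000803 eV.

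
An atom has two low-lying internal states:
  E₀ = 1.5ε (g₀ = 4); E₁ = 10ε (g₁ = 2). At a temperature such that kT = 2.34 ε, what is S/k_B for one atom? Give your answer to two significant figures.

1.4

Eᵢ/kT = 0.6410, 4.274.
Z = Σ gᵢe^(−Eᵢ/kT) = 4·e^(−0.6410) + 2·e^(−4.274) = 2.107 + 0.02785 = 2.135.
⟨E⟩ = Σ EᵢPᵢ = 1.611 ε.
S/k_B = ln Z + ⟨E⟩/kT = ln(2.135) + 1.611/2.34 = 0.7585 + 0.6885 = 1.4.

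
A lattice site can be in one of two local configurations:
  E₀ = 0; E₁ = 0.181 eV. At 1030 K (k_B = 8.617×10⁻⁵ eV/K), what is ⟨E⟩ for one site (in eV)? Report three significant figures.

0.0208 eV

k_BT = 8.617×10⁻⁵ × 1030 K = 0.088755 eV.
Eᵢ/kT = 0, 2.0393.
Z = Σ e^(−Eᵢ/kT) = e^(−0) + e^(−2.0393) = 1.0000 + 0.13012 = 1.1301.
⟨E⟩ = Σ Eᵢ e^(−Eᵢ/kT) / Z = (0·1.0000 + 0.181·0.13012) / 1.1301 = 0.0208 eV.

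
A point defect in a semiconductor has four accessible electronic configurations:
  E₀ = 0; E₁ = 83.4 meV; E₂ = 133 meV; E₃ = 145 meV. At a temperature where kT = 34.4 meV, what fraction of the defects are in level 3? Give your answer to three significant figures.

0.0131

Eᵢ/kT = 0, 2.4244, 3.8663, 4.2151.
Z = Σ e^(−Eᵢ/kT) = e^(−0) + e^(−2.4244) + e^(−3.8663) + e^(−4.2151) = 1.0000 + 0.088531 + 0.020936 + 0.014771 = 1.1242.
P₃ = e^(−E₃/kT) / Z = 0.014771/1.1242 = 0.0131.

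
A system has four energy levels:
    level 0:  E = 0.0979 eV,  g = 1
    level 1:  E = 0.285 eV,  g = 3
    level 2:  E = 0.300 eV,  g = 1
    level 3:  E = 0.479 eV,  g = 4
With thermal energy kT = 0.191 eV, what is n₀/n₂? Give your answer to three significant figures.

n₀/n₂ = (g₀/g₂) exp[−(E₀−E₂)/kT] = (1/1) × exp(−(-0.2021 eV)/(0.191 eV)) = (1/1) × exp(1.0581) = 2.88.

2.88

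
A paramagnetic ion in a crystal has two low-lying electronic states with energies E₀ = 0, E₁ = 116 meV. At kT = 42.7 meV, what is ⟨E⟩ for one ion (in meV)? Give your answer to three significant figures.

7.19 meV

Eᵢ/kT = 0, 2.7166.
Z = Σ e^(−Eᵢ/kT) = e^(−0) + e^(−2.7166) = 1.0000 + 0.066099 = 1.0661.
⟨E⟩ = Σ Eᵢ e^(−Eᵢ/kT) / Z = (0·1.0000 + 116·0.066099) / 1.0661 = 7.19 meV.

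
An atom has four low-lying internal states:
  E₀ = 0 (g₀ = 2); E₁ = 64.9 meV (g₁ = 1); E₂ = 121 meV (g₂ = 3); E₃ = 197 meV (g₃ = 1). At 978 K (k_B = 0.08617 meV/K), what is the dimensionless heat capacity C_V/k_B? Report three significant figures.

0.454

k_BT = 0.08617 × 978 K = 84.274 meV.
Eᵢ/kT = 0, 0.77011, 1.4358, 2.3376.
Z = Σ gᵢe^(−Eᵢ/kT) = 2·e^(−0) + 1·e^(−0.77011) + 3·e^(−1.4358) + 1·e^(−2.3376) = 2.0000 + 0.46296 + 0.71377 + 0.096559 = 3.2733.
⟨E⟩ = 41.375 meV, ⟨E²⟩ = 4933.1 meV².
C_V/k_B = (⟨E²⟩ − ⟨E⟩²)/(kT)² = (4933.1 − 1711.9)/7102.1 = 0.454.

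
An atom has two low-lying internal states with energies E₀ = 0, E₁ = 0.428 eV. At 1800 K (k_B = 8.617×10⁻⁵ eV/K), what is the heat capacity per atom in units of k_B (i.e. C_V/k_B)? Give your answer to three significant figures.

k_BT = 8.617×10⁻⁵ × 1800 K = 0.15511 eV.
Eᵢ/kT = 0, 2.7593.
Z = Σ e^(−Eᵢ/kT) = e^(−0) + e^(−2.7593) = 1.0000 + 0.063336 = 1.0633.
⟨E⟩ = 0.025494 eV, ⟨E²⟩ = 0.010911 eV².
C_V/k_B = (⟨E²⟩ − ⟨E⟩²)/(kT)² = (0.010911 − 0.00064994)/0.024059 = 0.426.

0.426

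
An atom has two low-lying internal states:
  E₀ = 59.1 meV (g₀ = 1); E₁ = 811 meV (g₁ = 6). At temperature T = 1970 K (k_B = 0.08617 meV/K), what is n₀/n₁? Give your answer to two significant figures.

k_BT = 0.08617 × 1970 K = 169.8 meV.
n₀/n₁ = (g₀/g₁) exp[−(E₀−E₁)/kT] = (1/6) × exp(−(-751.9 meV)/(169.8 meV)) = (1/6) × exp(4.428) = 14.

14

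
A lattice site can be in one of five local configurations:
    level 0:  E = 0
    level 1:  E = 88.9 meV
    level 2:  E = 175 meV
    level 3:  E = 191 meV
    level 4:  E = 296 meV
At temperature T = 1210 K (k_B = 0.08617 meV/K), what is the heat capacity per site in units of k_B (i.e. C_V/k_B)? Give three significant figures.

k_BT = 0.08617 × 1210 K = 104.27 meV.
Eᵢ/kT = 0, 0.85259, 1.6783, 1.8318, 2.8388.
Z = Σ e^(−Eᵢ/kT) = e^(−0) + e^(−0.85259) + e^(−1.6783) + e^(−1.8318) + e^(−2.8388) = 1.0000 + 0.42631 + 0.18669 + 0.16013 + 0.058496 = 1.8316.
⟨E⟩ = 64.681 meV, ⟨E²⟩ = 10949 meV².
C_V/k_B = (⟨E²⟩ − ⟨E⟩²)/(kT)² = (10949 − 4183.6)/10872 = 0.622.

0.622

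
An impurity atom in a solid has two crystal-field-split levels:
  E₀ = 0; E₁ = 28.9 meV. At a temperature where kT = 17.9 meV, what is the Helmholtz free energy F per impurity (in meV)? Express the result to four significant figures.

-3.248 meV

Eᵢ/kT = 0, 1.61453.
Z = Σ e^(−Eᵢ/kT) = e^(−0) + e^(−1.61453) = 1.00000 + 0.198984 = 1.19898.
F = −kT ln Z = −17.9 × ln(1.19898) = −17.9 × 0.181471 = -3.248 meV.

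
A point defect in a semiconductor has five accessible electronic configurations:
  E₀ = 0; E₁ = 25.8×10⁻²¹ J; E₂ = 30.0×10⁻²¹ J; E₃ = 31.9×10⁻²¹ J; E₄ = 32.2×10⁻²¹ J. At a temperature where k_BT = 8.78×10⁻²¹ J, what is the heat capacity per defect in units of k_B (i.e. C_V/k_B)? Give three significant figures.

1.19

Eᵢ/kT = 0, 2.9385, 3.4169, 3.6333, 3.6674.
Z = Σ e^(−Eᵢ/kT) = e^(−0) + e^(−2.9385) + e^(−3.4169) + e^(−3.6333) + e^(−3.6674) = 1.0000 + 0.052945 + 0.032814 + 0.026429 + 0.025543 = 1.1377.
⟨E⟩ = 3.5299, ⟨E²⟩ = 103.85.
C_V/k_B = (⟨E²⟩ − ⟨E⟩²)/(kT)² = (103.85 − 12.460)/77.088 = 1.19.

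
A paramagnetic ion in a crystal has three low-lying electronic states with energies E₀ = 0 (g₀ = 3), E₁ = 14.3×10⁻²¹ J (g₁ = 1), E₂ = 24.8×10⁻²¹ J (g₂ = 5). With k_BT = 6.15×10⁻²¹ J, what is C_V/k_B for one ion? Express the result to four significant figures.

0.5846

Eᵢ/kT = 0, 2.32520, 4.03252.
Z = Σ gᵢe^(−Eᵢ/kT) = 3·e^(−0) + 1·e^(−2.32520) + 5·e^(−4.03252) = 3.00000 + 0.0977639 + 0.0886480 = 3.18641.
⟨E⟩ = 1.12870, ⟨E²⟩ = 23.3849.
C_V/k_B = (⟨E²⟩ − ⟨E⟩²)/(kT)² = (23.3849 − 1.27396)/37.8225 = 0.5846.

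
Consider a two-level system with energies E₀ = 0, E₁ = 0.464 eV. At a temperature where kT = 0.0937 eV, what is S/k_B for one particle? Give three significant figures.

0.0418

Eᵢ/kT = 0, 4.9520.
Z = Σ e^(−Eᵢ/kT) = e^(−0) + e^(−4.9520) = 1.0000 + 0.0070693 = 1.0071.
⟨E⟩ = Σ EᵢPᵢ = 0.0032570 eV.
S/k_B = ln Z + ⟨E⟩/kT = ln(1.0071) + 0.0032570/0.0937 = 0.0070749 + 0.034760 = 0.0418.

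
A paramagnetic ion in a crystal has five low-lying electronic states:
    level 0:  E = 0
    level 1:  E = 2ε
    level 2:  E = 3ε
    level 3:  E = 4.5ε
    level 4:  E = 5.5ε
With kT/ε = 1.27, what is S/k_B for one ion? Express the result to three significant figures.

0.822

Eᵢ/kT = 0, 1.5748, 2.3622, 3.5433, 4.3307.
Z = Σ e^(−Eᵢ/kT) = e^(−0) + e^(−1.5748) + e^(−2.3622) + e^(−3.5433) + e^(−4.3307) = 1.0000 + 0.20705 + 0.094213 + 0.028918 + 0.013158 = 1.3433.
⟨E⟩ = Σ EᵢPᵢ = 0.66943 ε.
S/k_B = ln Z + ⟨E⟩/kT = ln(1.3433) + 0.66943/1.27 = 0.29513 + 0.52711 = 0.822.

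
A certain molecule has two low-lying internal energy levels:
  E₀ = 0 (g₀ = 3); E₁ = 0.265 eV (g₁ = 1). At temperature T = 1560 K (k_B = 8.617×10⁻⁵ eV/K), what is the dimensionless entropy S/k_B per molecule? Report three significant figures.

k_BT = 8.617×10⁻⁵ × 1560 K = 0.13443 eV.
Eᵢ/kT = 0, 1.9713.
Z = Σ gᵢe^(−Eᵢ/kT) = 3·e^(−0) + 1·e^(−1.9713) = 3.0000 + 0.13928 = 3.1393.
⟨E⟩ = Σ EᵢPᵢ = 0.011757 eV.
S/k_B = ln Z + ⟨E⟩/kT = ln(3.1393) + 0.011757/0.13443 = 1.1440 + 0.087458 = 1.23.

1.23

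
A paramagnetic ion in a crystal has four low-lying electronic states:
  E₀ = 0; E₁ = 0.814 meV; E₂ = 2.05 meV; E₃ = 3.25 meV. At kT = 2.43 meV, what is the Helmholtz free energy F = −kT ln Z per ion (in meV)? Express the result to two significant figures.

-2.1 meV

Eᵢ/kT = 0, 0.3350, 0.8436, 1.337.
Z = Σ e^(−Eᵢ/kT) = e^(−0) + e^(−0.3350) + e^(−0.8436) + e^(−1.337) = 1.000 + 0.7153 + 0.4302 + 0.2626 = 2.408.
F = −kT ln Z = −2.43 × ln(2.408) = −2.43 × 0.8788 = -2.1 meV.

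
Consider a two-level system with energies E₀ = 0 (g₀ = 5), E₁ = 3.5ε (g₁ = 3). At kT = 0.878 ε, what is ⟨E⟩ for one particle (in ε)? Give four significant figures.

0.03856 ε

Eᵢ/kT = 0, 3.98633.
Z = Σ gᵢe^(−Eᵢ/kT) = 5·e^(−0) + 3·e^(−3.98633) = 5.00000 + 0.0557032 = 5.05570.
⟨E⟩ = Σ Eᵢ gᵢe^(−Eᵢ/kT) / Z = (0·5.00000 + 3.5·0.0557032) / 5.05570 = 0.03856 ε.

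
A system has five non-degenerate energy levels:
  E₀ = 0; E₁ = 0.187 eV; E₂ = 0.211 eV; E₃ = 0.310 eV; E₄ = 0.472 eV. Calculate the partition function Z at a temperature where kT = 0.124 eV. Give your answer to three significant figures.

Eᵢ/kT = 0, 1.5081, 1.7016, 2.5000, 3.8065.
Z = Σ e^(−Eᵢ/kT) = e^(−0) + e^(−1.5081) + e^(−1.7016) + e^(−2.5000) + e^(−3.8065) = 1.0000 + 0.22133 + 0.18239 + 0.082085 + 0.022226 = 1.5080.

Z = 1.51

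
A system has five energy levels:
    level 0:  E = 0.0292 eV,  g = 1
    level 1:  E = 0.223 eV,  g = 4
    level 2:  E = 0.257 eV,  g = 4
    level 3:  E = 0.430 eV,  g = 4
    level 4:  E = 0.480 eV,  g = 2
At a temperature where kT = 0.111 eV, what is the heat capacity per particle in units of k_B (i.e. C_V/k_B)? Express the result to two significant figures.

Eᵢ/kT = 0.2631, 2.009, 2.315, 3.874, 4.324.
Z = Σ gᵢe^(−Eᵢ/kT) = 1·e^(−0.2631) + 4·e^(−2.009) + 4·e^(−2.315) + 4·e^(−3.874) + 2·e^(−4.324) = 0.7687 + 0.5365 + 0.3951 + 0.08310 + 0.02649 = 1.810.
⟨E⟩ = 0.1614 eV, ⟨E²⟩ = 0.04138 eV².
C_V/k_B = (⟨E²⟩ − ⟨E⟩²)/(kT)² = (0.04138 − 0.02605)/0.01232 = 1.2.

1.2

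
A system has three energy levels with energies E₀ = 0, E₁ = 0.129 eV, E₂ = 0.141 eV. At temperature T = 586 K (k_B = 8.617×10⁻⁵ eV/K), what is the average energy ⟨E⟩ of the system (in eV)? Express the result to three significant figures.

0.0164 eV

k_BT = 8.617×10⁻⁵ × 586 K = 0.050496 eV.
Eᵢ/kT = 0, 2.5547, 2.7923.
Z = Σ e^(−Eᵢ/kT) = e^(−0) + e^(−2.5547) + e^(−2.7923) = 1.0000 + 0.077716 + 0.061280 = 1.1390.
⟨E⟩ = Σ Eᵢ e^(−Eᵢ/kT) / Z = (0·1.0000 + 0.129·0.077716 + 0.141·0.061280) / 1.1390 = 0.0164 eV.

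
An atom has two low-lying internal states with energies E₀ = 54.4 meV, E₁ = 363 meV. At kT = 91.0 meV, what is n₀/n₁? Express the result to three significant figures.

n₀/n₁ = exp[−(E₀−E₁)/kT] = exp(−(-308.6 meV)/(91.0 meV)) = exp(3.3912) = 29.7.

29.7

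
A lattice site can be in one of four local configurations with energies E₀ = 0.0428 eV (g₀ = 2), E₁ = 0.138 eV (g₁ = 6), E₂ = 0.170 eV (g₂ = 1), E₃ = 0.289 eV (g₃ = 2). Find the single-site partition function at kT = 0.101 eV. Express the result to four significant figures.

Z = 3.140

Eᵢ/kT = 0.423762, 1.36634, 1.68317, 2.86139.
Z = Σ gᵢe^(−Eᵢ/kT) = 2·e^(−0.423762) + 6·e^(−1.36634) + 1·e^(−1.68317) + 2·e^(−2.86139) = 1.30916 + 1.53023 + 0.185784 + 0.114378 = 3.13955.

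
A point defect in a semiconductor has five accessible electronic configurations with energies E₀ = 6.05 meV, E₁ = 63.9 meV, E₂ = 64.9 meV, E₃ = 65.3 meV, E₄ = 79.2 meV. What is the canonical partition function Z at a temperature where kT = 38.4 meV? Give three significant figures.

Z = 1.54

Eᵢ/kT = 0.15755, 1.6641, 1.6901, 1.7005, 2.0625.
Z = Σ e^(−Eᵢ/kT) = e^(−0.15755) + e^(−1.6641) + e^(−1.6901) + e^(−1.7005) + e^(−2.0625) = 0.85423 + 0.18936 + 0.18450 + 0.18259 + 0.12714 = 1.5378.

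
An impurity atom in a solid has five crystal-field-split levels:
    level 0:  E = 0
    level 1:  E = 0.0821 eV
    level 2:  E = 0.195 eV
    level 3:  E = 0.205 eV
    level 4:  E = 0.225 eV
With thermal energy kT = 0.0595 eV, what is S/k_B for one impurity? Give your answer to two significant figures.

0.79

Eᵢ/kT = 0, 1.380, 3.277, 3.445, 3.782.
Z = Σ e^(−Eᵢ/kT) = e^(−0) + e^(−1.380) + e^(−3.277) + e^(−3.445) + e^(−3.782) = 1.000 + 0.2516 + 0.03774 + 0.03190 + 0.02278 = 1.344.
⟨E⟩ = Σ EᵢPᵢ = 0.02952 eV.
S/k_B = ln Z + ⟨E⟩/kT = ln(1.344) + 0.02952/0.0595 = 0.2957 + 0.4961 = 0.79.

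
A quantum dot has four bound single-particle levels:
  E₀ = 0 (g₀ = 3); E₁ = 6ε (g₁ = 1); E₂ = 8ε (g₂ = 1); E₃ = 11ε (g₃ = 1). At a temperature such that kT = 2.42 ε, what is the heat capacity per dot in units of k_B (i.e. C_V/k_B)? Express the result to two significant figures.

0.35

Eᵢ/kT = 0, 2.479, 3.306, 4.545.
Z = Σ gᵢe^(−Eᵢ/kT) = 3·e^(−0) + 1·e^(−2.479) + 1·e^(−3.306) + 1·e^(−4.545) = 3.000 + 0.08383 + 0.03666 + 0.01062 = 3.131.
⟨E⟩ = 0.2916 ε, ⟨E²⟩ = 2.124 ε².
C_V/k_B = (⟨E²⟩ − ⟨E⟩²)/(kT)² = (2.124 − 0.08503)/5.856 = 0.35.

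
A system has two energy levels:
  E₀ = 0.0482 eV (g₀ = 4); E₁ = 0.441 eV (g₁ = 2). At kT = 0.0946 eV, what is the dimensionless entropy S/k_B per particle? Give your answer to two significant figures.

Eᵢ/kT = 0.5095, 4.662.
Z = Σ gᵢe^(−Eᵢ/kT) = 4·e^(−0.5095) + 2·e^(−4.662) = 2.403 + 0.01890 = 2.422.
⟨E⟩ = Σ EᵢPᵢ = 0.05126 eV.
S/k_B = ln Z + ⟨E⟩/kT = ln(2.422) + 0.05126/0.0946 = 0.8846 + 0.5419 = 1.4.

1.4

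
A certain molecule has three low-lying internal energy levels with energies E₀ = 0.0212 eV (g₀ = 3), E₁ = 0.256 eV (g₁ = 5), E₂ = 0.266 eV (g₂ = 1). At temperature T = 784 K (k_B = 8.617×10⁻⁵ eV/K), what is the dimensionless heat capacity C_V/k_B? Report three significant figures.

0.658

k_BT = 8.617×10⁻⁵ × 784 K = 0.067557 eV.
Eᵢ/kT = 0.31381, 3.7894, 3.9374.
Z = Σ gᵢe^(−Eᵢ/kT) = 3·e^(−0.31381) + 5·e^(−3.7894) + 1·e^(−3.9374) = 2.1920 + 0.11305 + 0.019499 = 2.3245.
⟨E⟩ = 0.034673 eV, ⟨E²⟩ = 0.0042046 eV².
C_V/k_B = (⟨E²⟩ − ⟨E⟩²)/(kT)² = (0.0042046 − 0.0012022)/0.0045639 = 0.658.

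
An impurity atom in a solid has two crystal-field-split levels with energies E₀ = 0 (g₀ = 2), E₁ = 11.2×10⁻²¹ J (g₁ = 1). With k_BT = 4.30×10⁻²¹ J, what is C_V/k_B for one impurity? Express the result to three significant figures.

0.233

Eᵢ/kT = 0, 2.6047.
Z = Σ gᵢe^(−Eᵢ/kT) = 2·e^(−0) + 1·e^(−2.6047) = 2.0000 + 0.073925 = 2.0739.
⟨E⟩ = 0.39923, ⟨E²⟩ = 4.4714.
C_V/k_B = (⟨E²⟩ − ⟨E⟩²)/(kT)² = (4.4714 − 0.15938)/18.490 = 0.233.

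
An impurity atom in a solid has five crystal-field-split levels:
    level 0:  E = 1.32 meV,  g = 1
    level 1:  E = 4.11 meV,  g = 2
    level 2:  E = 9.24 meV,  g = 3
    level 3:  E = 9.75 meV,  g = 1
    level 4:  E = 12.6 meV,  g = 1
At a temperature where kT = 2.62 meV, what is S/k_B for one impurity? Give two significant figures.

Eᵢ/kT = 0.5038, 1.569, 3.527, 3.721, 4.809.
Z = Σ gᵢe^(−Eᵢ/kT) = 1·e^(−0.5038) + 2·e^(−1.569) + 3·e^(−3.527) + 1·e^(−3.721) + 1·e^(−4.809) = 0.6042 + 0.4165 + 0.08818 + 0.02421 + 0.008156 = 1.141.
⟨E⟩ = Σ EᵢPᵢ = 3.210 meV.
S/k_B = ln Z + ⟨E⟩/kT = ln(1.141) + 3.210/2.62 = 0.1319 + 1.225 = 1.4.

1.4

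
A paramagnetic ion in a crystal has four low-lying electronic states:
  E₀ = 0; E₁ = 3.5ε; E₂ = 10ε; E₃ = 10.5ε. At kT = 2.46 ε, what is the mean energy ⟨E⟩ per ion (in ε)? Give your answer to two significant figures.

0.91 ε

Eᵢ/kT = 0, 1.423, 4.065, 4.268.
Z = Σ e^(−Eᵢ/kT) = e^(−0) + e^(−1.423) + e^(−4.065) + e^(−4.268) = 1.000 + 0.2410 + 0.01716 + 0.01401 = 1.272.
⟨E⟩ = Σ Eᵢ e^(−Eᵢ/kT) / Z = (0·1.000 + 3.5·0.2410 + 10·0.01716 + 10.5·0.01401) / 1.272 = 0.91 ε.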